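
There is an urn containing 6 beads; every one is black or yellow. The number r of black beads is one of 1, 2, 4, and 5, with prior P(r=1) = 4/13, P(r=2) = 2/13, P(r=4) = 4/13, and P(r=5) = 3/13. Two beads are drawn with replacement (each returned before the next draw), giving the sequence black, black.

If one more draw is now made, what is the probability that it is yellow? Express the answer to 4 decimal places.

The likelihood of the observed sequence under each hypothesis: P(data | r = 1) = (1/6)(1/6) = 1/36; P(data | r = 2) = (2/6)(2/6) = 1/9; P(data | r = 4) = (4/6)(4/6) = 4/9; P(data | r = 5) = (5/6)(5/6) = 25/36.
Weighting by the prior gives 4/13 · 1/36 = 1/117, 2/13 · 1/9 = 2/117, 4/13 · 4/9 = 16/117, 3/13 · 25/36 = 25/156; with total 151/468.
The posterior is then P(r = 1 | data) = 4/151, P(r = 2 | data) = 8/151, P(r = 4 | data) = 64/151, P(r = 5 | data) = 75/151.
The predictive probability is P(yellow next | data) = (5/6)(4/151) + (2/3)(8/151) + (1/3)(64/151) + (1/6)(75/151) = 85/302.

0.2815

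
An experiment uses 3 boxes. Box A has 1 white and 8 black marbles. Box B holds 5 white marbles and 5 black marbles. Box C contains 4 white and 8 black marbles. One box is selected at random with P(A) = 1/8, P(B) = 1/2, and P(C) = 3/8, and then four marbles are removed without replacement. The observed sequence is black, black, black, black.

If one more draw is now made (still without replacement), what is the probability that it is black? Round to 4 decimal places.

The likelihood of the observed sequence under each hypothesis: P(data | box A) = (8/9)(7/8)(6/7)(5/6) = 0.55556; P(data | box B) = (5/10)(4/9)(3/8)(2/7) = 0.02381; P(data | box C) = (8/12)(7/11)(6/10)(5/9) = 0.14141.
Multiplying each by its prior: 1/8 · 0.55556 = 0.069444, 1/2 · 0.02381 = 0.011905, 3/8 · 0.14141 = 0.05303; with total 0.13438.
The posterior is then P(box A | data) = 0.51678, P(box B | data) = 0.088591, P(box C | data) = 0.39463.
So P(black next | data) = Σ P(black next | H) P(H | data) = (4/5)(0.51678) + (1/6)(0.088591) + (1/2)(0.39463) = 0.6255.

0.6255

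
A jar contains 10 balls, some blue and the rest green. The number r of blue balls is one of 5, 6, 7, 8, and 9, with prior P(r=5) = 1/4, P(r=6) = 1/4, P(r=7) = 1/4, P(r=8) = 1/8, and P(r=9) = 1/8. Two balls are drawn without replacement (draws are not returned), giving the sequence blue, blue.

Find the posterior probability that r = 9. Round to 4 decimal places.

0.2308

Compute the likelihood of the observed sequence for each case: P(data | r = 5) = (5/10)(4/9) = 2/9; P(data | r = 6) = (6/10)(5/9) = 1/3; P(data | r = 7) = (7/10)(6/9) = 7/15; P(data | r = 8) = (8/10)(7/9) = 28/45; P(data | r = 9) = (9/10)(8/9) = 4/5.
Multiplying each by its prior: 1/4 · 2/9 = 1/18, 1/4 · 1/3 = 1/12, 1/4 · 7/15 = 7/60, 1/8 · 28/45 = 7/90, 1/8 · 4/5 = 1/10; summing to 13/30.
Hence P(r = 9 | data) = (1/10) / (13/30) = 3/13.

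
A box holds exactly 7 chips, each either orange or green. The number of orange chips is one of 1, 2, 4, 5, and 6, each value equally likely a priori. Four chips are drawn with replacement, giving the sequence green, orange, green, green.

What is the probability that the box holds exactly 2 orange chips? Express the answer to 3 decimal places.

The likelihood of the observed sequence under each hypothesis: P(data | r = 1) = (6/7)(1/7)(6/7)(6/7) = 0.089963; P(data | r = 2) = (5/7)(2/7)(5/7)(5/7) = 0.10412; P(data | r = 4) = (3/7)(4/7)(3/7)(3/7) = 0.044981; P(data | r = 5) = (2/7)(5/7)(2/7)(2/7) = 0.01666; P(data | r = 6) = (1/7)(6/7)(1/7)(1/7) = 0.002499.
Multiplying each by its prior: 1/5 · 0.089963 = 0.017993, 1/5 · 0.10412 = 0.020825, 1/5 · 0.044981 = 0.0089963, 1/5 · 0.01666 = 0.0033319, 1/5 · 0.002499 = 0.00049979; with total 0.051645.
Therefore the posterior P(r = 2 | data) = (0.020825) / (0.051645) = 0.40323.

0.403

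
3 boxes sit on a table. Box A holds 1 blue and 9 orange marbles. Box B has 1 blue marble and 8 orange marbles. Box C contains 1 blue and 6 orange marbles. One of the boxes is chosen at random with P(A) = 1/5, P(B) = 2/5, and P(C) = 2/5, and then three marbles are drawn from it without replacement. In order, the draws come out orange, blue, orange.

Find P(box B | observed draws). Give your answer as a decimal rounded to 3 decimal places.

0.366

Under each hypothesis, the probability of the observed sequence is: P(data | box A) = (9/10)(1/9)(8/8) = 0.1; P(data | box B) = (8/9)(1/8)(7/7) = 0.11111; P(data | box C) = (6/7)(1/6)(5/5) = 0.14286.
The prior-weighted likelihoods are 1/5 · 0.1 = 0.02, 2/5 · 0.11111 = 0.044444, 2/5 · 0.14286 = 0.057143; with total 0.12159.
Hence P(box B | data) = (0.044444) / (0.12159) = 0.36554.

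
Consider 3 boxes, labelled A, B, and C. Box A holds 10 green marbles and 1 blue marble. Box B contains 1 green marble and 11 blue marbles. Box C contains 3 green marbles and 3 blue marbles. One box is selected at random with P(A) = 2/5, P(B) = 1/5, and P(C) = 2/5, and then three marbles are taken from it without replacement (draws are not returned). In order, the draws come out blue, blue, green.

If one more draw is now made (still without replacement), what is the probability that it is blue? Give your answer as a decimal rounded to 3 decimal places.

0.478

The likelihood of the observed sequence under each hypothesis: P(data | box A) = (1/11)(0/10) = 0; P(data | box B) = (11/12)(10/11)(1/10) = 1/12; P(data | box C) = (3/6)(2/5)(3/4) = 3/20.
The prior-weighted likelihoods are 2/5 · 0 = 0, 1/5 · 1/12 = 1/60, 2/5 · 3/20 = 3/50; summing to 23/300.
Dividing through by the total gives posterior P(box A | data) = 0, P(box B | data) = 5/23, P(box C | data) = 18/23.
The predictive probability is P(blue next | data) = (1)(5/23) + (1/3)(18/23) = 11/23.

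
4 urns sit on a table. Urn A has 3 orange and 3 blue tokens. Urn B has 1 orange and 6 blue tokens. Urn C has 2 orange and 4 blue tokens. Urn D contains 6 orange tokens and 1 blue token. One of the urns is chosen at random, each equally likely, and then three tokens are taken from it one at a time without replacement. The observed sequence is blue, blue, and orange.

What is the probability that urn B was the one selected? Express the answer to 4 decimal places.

The likelihood of the observed sequence under each hypothesis: P(data | urn A) = (3/6)(2/5)(3/4) = 3/20; P(data | urn B) = (6/7)(5/6)(1/5) = 1/7; P(data | urn C) = (4/6)(3/5)(2/4) = 1/5; P(data | urn D) = (1/7)(0/6) = 0.
The prior-weighted likelihoods are 1/4 · 3/20 = 3/80, 1/4 · 1/7 = 1/28, 1/4 · 1/5 = 1/20, 1/4 · 0 = 0; summing to 69/560.
Therefore the posterior P(urn B | data) = (1/28) / (69/560) = 20/69.

0.2899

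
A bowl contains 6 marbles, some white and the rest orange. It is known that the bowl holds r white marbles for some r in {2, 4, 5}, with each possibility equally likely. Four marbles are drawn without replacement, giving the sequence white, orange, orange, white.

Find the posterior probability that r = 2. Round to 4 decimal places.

The likelihood of the observed sequence under each hypothesis: P(data | r = 2) = (2/6)(4/5)(3/4)(1/3) = 1/15; P(data | r = 4) = (4/6)(2/5)(1/4)(3/3) = 1/15; P(data | r = 5) = (5/6)(1/5)(0/4) = 0.
Weighting by the prior gives 1/3 · 1/15 = 1/45, 1/3 · 1/15 = 1/45, 1/3 · 0 = 0; with total 2/45.
By Bayes' rule, P(r = 2 | data) = (1/45) / (2/45) = 1/2.

0.5000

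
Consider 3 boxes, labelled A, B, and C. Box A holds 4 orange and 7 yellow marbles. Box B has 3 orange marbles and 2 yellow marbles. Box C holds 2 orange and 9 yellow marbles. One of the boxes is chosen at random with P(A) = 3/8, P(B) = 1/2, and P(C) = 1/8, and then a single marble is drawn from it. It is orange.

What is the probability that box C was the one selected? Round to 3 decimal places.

The likelihood of this draw under each hypothesis: P(data | box A) = (4/11) = 4/11; P(data | box B) = (3/5) = 3/5; P(data | box C) = (2/11) = 2/11.
Multiplying each by its prior: 3/8 · 4/11 = 3/22, 1/2 · 3/5 = 3/10, 1/8 · 2/11 = 1/44; these sum to 101/220.
So P(box C | data) = (1/44) / (101/220) = 5/101.

0.050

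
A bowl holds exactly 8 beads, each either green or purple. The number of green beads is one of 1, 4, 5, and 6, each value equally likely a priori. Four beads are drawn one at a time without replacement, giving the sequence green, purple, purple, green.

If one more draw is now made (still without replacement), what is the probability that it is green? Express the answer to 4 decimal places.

0.6852

The likelihood of the observed sequence under each hypothesis: P(data | r = 1) = (1/8)(7/7)(6/6)(0/5) = 0; P(data | r = 4) = (4/8)(4/7)(3/6)(3/5) = 3/35; P(data | r = 5) = (5/8)(3/7)(2/6)(4/5) = 1/14; P(data | r = 6) = (6/8)(2/7)(1/6)(5/5) = 1/28.
Multiplying each by its prior: 1/4 · 0 = 0, 1/4 · 3/35 = 3/140, 1/4 · 1/14 = 1/56, 1/4 · 1/28 = 1/112; with total 27/560.
The posterior is then P(r = 1 | data) = 0, P(r = 4 | data) = 4/9, P(r = 5 | data) = 10/27, P(r = 6 | data) = 5/27.
Averaging over the posterior, P(green next | data) = (1/2)(4/9) + (3/4)(10/27) + (1)(5/27) = 37/54.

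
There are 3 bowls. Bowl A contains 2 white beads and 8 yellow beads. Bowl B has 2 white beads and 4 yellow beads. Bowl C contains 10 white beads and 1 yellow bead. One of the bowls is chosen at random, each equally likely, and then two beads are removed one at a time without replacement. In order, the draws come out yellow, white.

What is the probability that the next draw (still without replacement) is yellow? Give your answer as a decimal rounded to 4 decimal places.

Under each hypothesis, the probability of the observed sequence is: P(data | bowl A) = (8/10)(2/9) = 8/45; P(data | bowl B) = (4/6)(2/5) = 4/15; P(data | bowl C) = (1/11)(10/10) = 1/11.
The prior-weighted likelihoods are 1/3 · 8/45 = 8/135, 1/3 · 4/15 = 4/45, 1/3 · 1/11 = 1/33; these sum to 53/297.
The posterior is then P(bowl A | data) = 88/265, P(bowl B | data) = 132/265, P(bowl C | data) = 9/53.
The predictive probability is P(yellow next | data) = (7/8)(88/265) + (3/4)(132/265) + (0)(9/53) = 176/265.

0.6642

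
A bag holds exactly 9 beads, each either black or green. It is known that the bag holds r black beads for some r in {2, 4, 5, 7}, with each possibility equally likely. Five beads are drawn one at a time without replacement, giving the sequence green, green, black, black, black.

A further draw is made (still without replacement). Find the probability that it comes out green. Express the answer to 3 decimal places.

0.444

Under each hypothesis, the probability of the observed sequence is: P(data | r = 2) = (7/9)(6/8)(2/7)(1/6)(0/5) = 0; P(data | r = 4) = (5/9)(4/8)(4/7)(3/6)(2/5) = 2/63; P(data | r = 5) = (4/9)(3/8)(5/7)(4/6)(3/5) = 1/21; P(data | r = 7) = (2/9)(1/8)(7/7)(6/6)(5/5) = 1/36.
Weighting by the prior gives 1/4 · 0 = 0, 1/4 · 2/63 = 1/126, 1/4 · 1/21 = 1/84, 1/4 · 1/36 = 1/144; these sum to 3/112.
Normalising, the posterior is P(r = 2 | data) = 0, P(r = 4 | data) = 8/27, P(r = 5 | data) = 4/9, P(r = 7 | data) = 7/27.
So P(green next | data) = Σ P(green next | H) P(H | data) = (3/4)(8/27) + (1/2)(4/9) + (0)(7/27) = 4/9.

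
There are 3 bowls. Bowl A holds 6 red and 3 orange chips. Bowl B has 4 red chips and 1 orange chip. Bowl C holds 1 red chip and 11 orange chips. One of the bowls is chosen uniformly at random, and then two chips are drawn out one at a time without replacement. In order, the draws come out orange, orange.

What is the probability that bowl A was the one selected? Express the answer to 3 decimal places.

0.091

Compute the likelihood of the observed sequence for each case: P(data | bowl A) = (3/9)(2/8) = 1/12; P(data | bowl B) = (1/5)(0/4) = 0; P(data | bowl C) = (11/12)(10/11) = 5/6.
The prior-weighted likelihoods are 1/3 · 1/12 = 1/36, 1/3 · 0 = 0, 1/3 · 5/6 = 5/18; summing to 11/36.
So P(bowl A | data) = (1/36) / (11/36) = 1/11.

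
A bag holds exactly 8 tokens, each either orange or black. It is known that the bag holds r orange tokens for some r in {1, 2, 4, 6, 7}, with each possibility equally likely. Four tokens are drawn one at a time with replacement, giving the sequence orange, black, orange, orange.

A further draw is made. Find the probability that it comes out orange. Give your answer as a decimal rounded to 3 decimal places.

0.704

For each hypothesis, P(data | H) works out to: P(data | r = 1) = (1/8)(7/8)(1/8)(1/8) = 0.001709; P(data | r = 2) = (2/8)(6/8)(2/8)(2/8) = 0.011719; P(data | r = 4) = (4/8)(4/8)(4/8)(4/8) = 0.0625; P(data | r = 6) = (6/8)(2/8)(6/8)(6/8) = 0.10547; P(data | r = 7) = (7/8)(1/8)(7/8)(7/8) = 0.08374.
Multiplying each by its prior: 1/5 · 0.001709 = 0.0003418, 1/5 · 0.011719 = 0.0023437, 1/5 · 0.0625 = 0.0125, 1/5 · 0.10547 = 0.021094, 1/5 · 0.08374 = 0.016748; summing to 0.053027.
Dividing through by the total gives posterior P(r = 1 | data) = 0.0064457, P(r = 2 | data) = 0.044199, P(r = 4 | data) = 0.23573, P(r = 6 | data) = 0.39779, P(r = 7 | data) = 0.31584.
The predictive probability is P(orange next | data) = (1/8)(0.0064457) + (1/4)(0.044199) + (1/2)(0.23573) + (3/4)(0.39779) + (7/8)(0.31584) = 0.70442.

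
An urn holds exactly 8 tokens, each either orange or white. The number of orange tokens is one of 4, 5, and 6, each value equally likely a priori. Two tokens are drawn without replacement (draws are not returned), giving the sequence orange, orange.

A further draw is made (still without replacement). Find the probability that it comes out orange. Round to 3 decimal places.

The likelihood of the observed sequence under each hypothesis: P(data | r = 4) = (4/8)(3/7) = 3/14; P(data | r = 5) = (5/8)(4/7) = 5/14; P(data | r = 6) = (6/8)(5/7) = 15/28.
Weighting by the prior gives 1/3 · 3/14 = 1/14, 1/3 · 5/14 = 5/42, 1/3 · 15/28 = 5/28; summing to 31/84.
Normalising, the posterior is P(r = 4 | data) = 6/31, P(r = 5 | data) = 10/31, P(r = 6 | data) = 15/31.
The predictive probability is P(orange next | data) = (1/3)(6/31) + (1/2)(10/31) + (2/3)(15/31) = 17/31.

0.548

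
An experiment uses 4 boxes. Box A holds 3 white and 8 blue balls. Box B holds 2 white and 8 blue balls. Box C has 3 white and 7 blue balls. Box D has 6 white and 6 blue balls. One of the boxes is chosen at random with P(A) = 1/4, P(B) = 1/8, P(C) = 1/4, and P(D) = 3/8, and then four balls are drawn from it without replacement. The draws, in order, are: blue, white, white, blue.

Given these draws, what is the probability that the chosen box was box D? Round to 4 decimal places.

Compute the likelihood of the observed sequence for each case: P(data | box A) = (8/11)(3/10)(2/9)(7/8) = 7/165; P(data | box B) = (8/10)(2/9)(1/8)(7/7) = 1/45; P(data | box C) = (7/10)(3/9)(2/8)(6/7) = 1/20; P(data | box D) = (6/12)(6/11)(5/10)(5/9) = 5/66.
The prior-weighted likelihoods are 1/4 · 7/165 = 7/660, 1/8 · 1/45 = 1/360, 1/4 · 1/20 = 1/80, 3/8 · 5/66 = 5/176; summing to 43/792.
By Bayes' rule, P(box D | data) = (5/176) / (43/792) = 45/86.

0.5233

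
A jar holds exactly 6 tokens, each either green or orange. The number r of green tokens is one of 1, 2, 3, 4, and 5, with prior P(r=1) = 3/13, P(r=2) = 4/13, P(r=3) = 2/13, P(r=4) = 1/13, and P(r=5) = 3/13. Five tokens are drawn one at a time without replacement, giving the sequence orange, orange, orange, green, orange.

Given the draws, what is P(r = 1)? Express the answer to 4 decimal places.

0.6522

Under each hypothesis, the probability of the observed sequence is: P(data | r = 1) = (5/6)(4/5)(3/4)(1/3)(2/2) = 1/6; P(data | r = 2) = (4/6)(3/5)(2/4)(2/3)(1/2) = 1/15; P(data | r = 3) = (3/6)(2/5)(1/4)(3/3)(0/2) = 0; P(data | r = 4) = (2/6)(1/5)(0/4) = 0; P(data | r = 5) = (1/6)(0/5) = 0.
The prior-weighted likelihoods are 3/13 · 1/6 = 1/26, 4/13 · 1/15 = 4/195, 2/13 · 0 = 0, 1/13 · 0 = 0, 3/13 · 0 = 0; summing to 23/390.
By Bayes' rule, P(r = 1 | data) = (1/26) / (23/390) = 15/23.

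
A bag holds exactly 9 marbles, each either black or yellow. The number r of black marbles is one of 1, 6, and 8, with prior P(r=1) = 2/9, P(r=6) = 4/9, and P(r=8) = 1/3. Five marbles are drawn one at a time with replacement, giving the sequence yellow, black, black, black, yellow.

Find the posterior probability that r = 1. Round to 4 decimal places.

0.0136

The likelihood of the observed sequence under each hypothesis: P(data | r = 1) = (8/9)(1/9)(1/9)(1/9)(8/9) = 0.0010838; P(data | r = 6) = (3/9)(6/9)(6/9)(6/9)(3/9) = 0.032922; P(data | r = 8) = (1/9)(8/9)(8/9)(8/9)(1/9) = 0.0086708.
Weighting by the prior gives 2/9 · 0.0010838 = 0.00024085, 4/9 · 0.032922 = 0.014632, 1/3 · 0.0086708 = 0.0028903; summing to 0.017763.
By Bayes' rule, P(r = 1 | data) = (0.00024085) / (0.017763) = 0.013559.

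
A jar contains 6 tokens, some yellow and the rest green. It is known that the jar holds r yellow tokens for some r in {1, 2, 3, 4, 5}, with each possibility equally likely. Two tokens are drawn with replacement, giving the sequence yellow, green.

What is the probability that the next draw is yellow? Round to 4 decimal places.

0.5000

For each hypothesis, P(data | H) works out to: P(data | r = 1) = (1/6)(5/6) = 5/36; P(data | r = 2) = (2/6)(4/6) = 2/9; P(data | r = 3) = (3/6)(3/6) = 1/4; P(data | r = 4) = (4/6)(2/6) = 2/9; P(data | r = 5) = (5/6)(1/6) = 5/36.
Weighting by the prior gives 1/5 · 5/36 = 1/36, 1/5 · 2/9 = 2/45, 1/5 · 1/4 = 1/20, 1/5 · 2/9 = 2/45, 1/5 · 5/36 = 1/36; these sum to 7/36.
Normalising, the posterior is P(r = 1 | data) = 1/7, P(r = 2 | data) = 8/35, P(r = 3 | data) = 9/35, P(r = 4 | data) = 8/35, P(r = 5 | data) = 1/7.
The predictive probability is P(yellow next | data) = (1/6)(1/7) + (1/3)(8/35) + (1/2)(9/35) + (2/3)(8/35) + (5/6)(1/7) = 1/2.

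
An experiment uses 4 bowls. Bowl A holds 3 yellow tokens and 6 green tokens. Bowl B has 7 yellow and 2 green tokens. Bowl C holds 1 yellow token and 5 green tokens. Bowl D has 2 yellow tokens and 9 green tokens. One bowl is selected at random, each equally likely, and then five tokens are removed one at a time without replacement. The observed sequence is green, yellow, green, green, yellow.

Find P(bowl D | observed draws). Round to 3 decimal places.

0.276

For each hypothesis, P(data | H) works out to: P(data | bowl A) = (6/9)(3/8)(5/7)(4/6)(2/5) = 0.047619; P(data | bowl B) = (2/9)(7/8)(1/7)(0/6) = 0; P(data | bowl C) = (5/6)(1/5)(4/4)(3/3)(0/2) = 0; P(data | bowl D) = (9/11)(2/10)(8/9)(7/8)(1/7) = 0.018182.
Multiplying each by its prior: 1/4 · 0.047619 = 0.011905, 1/4 · 0 = 0, 1/4 · 0 = 0, 1/4 · 0.018182 = 0.0045455; summing to 0.01645.
Hence P(bowl D | data) = (0.0045455) / (0.01645) = 0.27632.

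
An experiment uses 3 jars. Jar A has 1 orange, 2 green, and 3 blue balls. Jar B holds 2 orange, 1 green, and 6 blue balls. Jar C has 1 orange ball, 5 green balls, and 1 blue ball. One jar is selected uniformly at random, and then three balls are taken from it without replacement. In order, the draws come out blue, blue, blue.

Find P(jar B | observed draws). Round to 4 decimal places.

Compute the likelihood of the observed sequence for each case: P(data | jar A) = (3/6)(2/5)(1/4) = 0.05; P(data | jar B) = (6/9)(5/8)(4/7) = 0.2381; P(data | jar C) = (1/7)(0/6) = 0.
Multiplying each by its prior: 1/3 · 0.05 = 0.016667, 1/3 · 0.2381 = 0.079365, 1/3 · 0 = 0; with total 0.096032.
By Bayes' rule, P(jar B | data) = (0.079365) / (0.096032) = 0.82645.

0.8264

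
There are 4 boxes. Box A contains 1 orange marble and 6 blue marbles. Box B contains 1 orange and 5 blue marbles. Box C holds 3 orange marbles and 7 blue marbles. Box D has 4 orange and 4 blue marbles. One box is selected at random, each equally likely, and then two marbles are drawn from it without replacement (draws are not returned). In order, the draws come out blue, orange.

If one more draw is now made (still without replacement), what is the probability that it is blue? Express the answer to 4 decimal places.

Compute the likelihood of the observed sequence for each case: P(data | box A) = (6/7)(1/6) = 1/7; P(data | box B) = (5/6)(1/5) = 1/6; P(data | box C) = (7/10)(3/9) = 7/30; P(data | box D) = (4/8)(4/7) = 2/7.
Weighting by the prior gives 1/4 · 1/7 = 1/28, 1/4 · 1/6 = 1/24, 1/4 · 7/30 = 7/120, 1/4 · 2/7 = 1/14; summing to 29/140.
Normalising, the posterior is P(box A | data) = 5/29, P(box B | data) = 35/174, P(box C | data) = 49/174, P(box D | data) = 10/29.
The predictive probability is P(blue next | data) = (1)(5/29) + (1)(35/174) + (3/4)(49/174) + (1/2)(10/29) = 527/696.

0.7572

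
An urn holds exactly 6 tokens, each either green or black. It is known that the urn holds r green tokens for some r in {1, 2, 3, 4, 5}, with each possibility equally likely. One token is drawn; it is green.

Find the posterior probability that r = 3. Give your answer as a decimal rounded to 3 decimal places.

Compute the likelihood of this draw for each case: P(data | r = 1) = (1/6) = 1/6; P(data | r = 2) = (2/6) = 1/3; P(data | r = 3) = (3/6) = 1/2; P(data | r = 4) = (4/6) = 2/3; P(data | r = 5) = (5/6) = 5/6.
The prior-weighted likelihoods are 1/5 · 1/6 = 1/30, 1/5 · 1/3 = 1/15, 1/5 · 1/2 = 1/10, 1/5 · 2/3 = 2/15, 1/5 · 5/6 = 1/6; with total 1/2.
So P(r = 3 | data) = (1/10) / (1/2) = 1/5.

0.200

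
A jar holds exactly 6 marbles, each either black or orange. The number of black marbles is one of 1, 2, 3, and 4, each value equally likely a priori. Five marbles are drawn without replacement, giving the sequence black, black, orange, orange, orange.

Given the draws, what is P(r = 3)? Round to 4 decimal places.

0.4286

Compute the likelihood of the observed sequence for each case: P(data | r = 1) = (1/6)(0/5) = 0; P(data | r = 2) = (2/6)(1/5)(4/4)(3/3)(2/2) = 1/15; P(data | r = 3) = (3/6)(2/5)(3/4)(2/3)(1/2) = 1/20; P(data | r = 4) = (4/6)(3/5)(2/4)(1/3)(0/2) = 0.
The prior-weighted likelihoods are 1/4 · 0 = 0, 1/4 · 1/15 = 1/60, 1/4 · 1/20 = 1/80, 1/4 · 0 = 0; with total 7/240.
Hence P(r = 3 | data) = (1/80) / (7/240) = 3/7.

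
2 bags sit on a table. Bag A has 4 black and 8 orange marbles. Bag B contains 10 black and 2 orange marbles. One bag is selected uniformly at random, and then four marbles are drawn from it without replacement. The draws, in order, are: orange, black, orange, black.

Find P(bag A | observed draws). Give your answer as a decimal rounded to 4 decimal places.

0.7887

The likelihood of the observed sequence under each hypothesis: P(data | bag A) = (8/12)(4/11)(7/10)(3/9) = 0.056566; P(data | bag B) = (2/12)(10/11)(1/10)(9/9) = 0.015152.
The prior-weighted likelihoods are 1/2 · 0.056566 = 0.028283, 1/2 · 0.015152 = 0.0075758; summing to 0.035859.
By Bayes' rule, P(bag A | data) = (0.028283) / (0.035859) = 0.78873.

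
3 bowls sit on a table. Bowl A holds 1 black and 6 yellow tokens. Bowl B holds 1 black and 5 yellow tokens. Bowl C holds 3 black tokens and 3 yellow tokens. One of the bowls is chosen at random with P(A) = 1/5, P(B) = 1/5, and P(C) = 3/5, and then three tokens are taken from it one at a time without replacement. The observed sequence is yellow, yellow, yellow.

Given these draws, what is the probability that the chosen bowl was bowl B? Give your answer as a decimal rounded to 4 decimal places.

For each hypothesis, P(data | H) works out to: P(data | bowl A) = (6/7)(5/6)(4/5) = 4/7; P(data | bowl B) = (5/6)(4/5)(3/4) = 1/2; P(data | bowl C) = (3/6)(2/5)(1/4) = 1/20.
Weighting by the prior gives 1/5 · 4/7 = 4/35, 1/5 · 1/2 = 1/10, 3/5 · 1/20 = 3/100; with total 171/700.
Therefore the posterior P(bowl B | data) = (1/10) / (171/700) = 70/171.

0.4094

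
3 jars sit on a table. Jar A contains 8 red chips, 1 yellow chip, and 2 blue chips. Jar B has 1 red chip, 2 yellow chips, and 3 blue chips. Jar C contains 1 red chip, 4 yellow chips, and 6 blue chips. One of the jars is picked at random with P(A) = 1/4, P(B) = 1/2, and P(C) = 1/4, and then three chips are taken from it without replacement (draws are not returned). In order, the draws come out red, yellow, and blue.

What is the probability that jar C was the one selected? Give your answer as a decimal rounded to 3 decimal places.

0.173

The likelihood of the observed sequence under each hypothesis: P(data | jar A) = (8/11)(1/10)(2/9) = 0.016162; P(data | jar B) = (1/6)(2/5)(3/4) = 0.05; P(data | jar C) = (1/11)(4/10)(6/9) = 0.024242.
The prior-weighted likelihoods are 1/4 · 0.016162 = 0.0040404, 1/2 · 0.05 = 0.025, 1/4 · 0.024242 = 0.0060606; summing to 0.035101.
So P(jar C | data) = (0.0060606) / (0.035101) = 0.17266.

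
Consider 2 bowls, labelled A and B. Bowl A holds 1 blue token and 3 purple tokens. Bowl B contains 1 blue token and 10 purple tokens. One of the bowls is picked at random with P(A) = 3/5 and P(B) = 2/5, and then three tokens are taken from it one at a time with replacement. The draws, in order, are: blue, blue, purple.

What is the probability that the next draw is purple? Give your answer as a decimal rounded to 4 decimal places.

For each hypothesis, P(data | H) works out to: P(data | bowl A) = (1/4)(1/4)(3/4) = 0.046875; P(data | bowl B) = (1/11)(1/11)(10/11) = 0.0075131.
Weighting by the prior gives 3/5 · 0.046875 = 0.028125, 2/5 · 0.0075131 = 0.0030053; summing to 0.03113.
Dividing through by the total gives posterior P(bowl A | data) = 0.90346, P(bowl B | data) = 0.096538.
The predictive probability is P(purple next | data) = (3/4)(0.90346) + (10/11)(0.096538) = 0.76536.

0.7654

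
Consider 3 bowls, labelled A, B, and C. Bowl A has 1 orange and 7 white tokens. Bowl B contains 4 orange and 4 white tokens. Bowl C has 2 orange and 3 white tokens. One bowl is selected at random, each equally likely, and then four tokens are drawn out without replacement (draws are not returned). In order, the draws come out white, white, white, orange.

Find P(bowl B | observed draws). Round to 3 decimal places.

0.203

The likelihood of the observed sequence under each hypothesis: P(data | bowl A) = (7/8)(6/7)(5/6)(1/5) = 1/8; P(data | bowl B) = (4/8)(3/7)(2/6)(4/5) = 2/35; P(data | bowl C) = (3/5)(2/4)(1/3)(2/2) = 1/10.
The prior-weighted likelihoods are 1/3 · 1/8 = 1/24, 1/3 · 2/35 = 2/105, 1/3 · 1/10 = 1/30; with total 79/840.
So P(bowl B | data) = (2/105) / (79/840) = 16/79.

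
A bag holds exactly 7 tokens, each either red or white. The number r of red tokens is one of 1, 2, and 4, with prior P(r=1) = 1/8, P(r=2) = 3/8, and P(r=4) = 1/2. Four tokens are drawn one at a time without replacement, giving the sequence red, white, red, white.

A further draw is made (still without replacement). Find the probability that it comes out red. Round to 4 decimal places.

Compute the likelihood of the observed sequence for each case: P(data | r = 1) = (1/7)(6/6)(0/5) = 0; P(data | r = 2) = (2/7)(5/6)(1/5)(4/4) = 1/21; P(data | r = 4) = (4/7)(3/6)(3/5)(2/4) = 3/35.
Weighting by the prior gives 1/8 · 0 = 0, 3/8 · 1/21 = 1/56, 1/2 · 3/35 = 3/70; these sum to 17/280.
The posterior is then P(r = 1 | data) = 0, P(r = 2 | data) = 5/17, P(r = 4 | data) = 12/17.
The predictive probability is P(red next | data) = (0)(5/17) + (2/3)(12/17) = 8/17.

0.4706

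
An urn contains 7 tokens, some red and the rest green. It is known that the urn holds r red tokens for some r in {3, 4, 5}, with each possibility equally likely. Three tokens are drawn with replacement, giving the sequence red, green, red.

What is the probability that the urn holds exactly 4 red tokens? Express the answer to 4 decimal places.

Compute the likelihood of the observed sequence for each case: P(data | r = 3) = (3/7)(4/7)(3/7) = 0.10496; P(data | r = 4) = (4/7)(3/7)(4/7) = 0.13994; P(data | r = 5) = (5/7)(2/7)(5/7) = 0.14577.
Multiplying each by its prior: 1/3 · 0.10496 = 0.034985, 1/3 · 0.13994 = 0.046647, 1/3 · 0.14577 = 0.048591; with total 0.13022.
So P(r = 4 | data) = (0.046647) / (0.13022) = 0.35821.

0.3582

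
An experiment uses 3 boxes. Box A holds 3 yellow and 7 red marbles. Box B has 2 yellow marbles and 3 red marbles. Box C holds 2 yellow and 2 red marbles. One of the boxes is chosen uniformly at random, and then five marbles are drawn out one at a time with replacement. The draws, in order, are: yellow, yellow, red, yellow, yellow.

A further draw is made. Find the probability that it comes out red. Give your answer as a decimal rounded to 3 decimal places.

0.551

The likelihood of the observed sequence under each hypothesis: P(data | box A) = (3/10)(3/10)(7/10)(3/10)(3/10) = 0.00567; P(data | box B) = (2/5)(2/5)(3/5)(2/5)(2/5) = 0.01536; P(data | box C) = (2/4)(2/4)(2/4)(2/4)(2/4) = 0.03125.
Weighting by the prior gives 1/3 · 0.00567 = 0.00189, 1/3 · 0.01536 = 0.00512, 1/3 · 0.03125 = 0.010417; summing to 0.017427.
Normalising, the posterior is P(box A | data) = 0.10845, P(box B | data) = 0.2938, P(box C | data) = 0.59774.
So P(red next | data) = Σ P(red next | H) P(H | data) = (7/10)(0.10845) + (3/5)(0.2938) + (1/2)(0.59774) = 0.55107.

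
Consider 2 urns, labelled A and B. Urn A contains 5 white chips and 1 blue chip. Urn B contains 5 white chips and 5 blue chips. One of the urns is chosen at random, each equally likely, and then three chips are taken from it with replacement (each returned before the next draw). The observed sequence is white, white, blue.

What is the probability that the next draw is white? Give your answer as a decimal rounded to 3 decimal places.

0.660

For each hypothesis, P(data | H) works out to: P(data | urn A) = (5/6)(5/6)(1/6) = 25/216; P(data | urn B) = (5/10)(5/10)(5/10) = 1/8.
Weighting by the prior gives 1/2 · 25/216 = 25/432, 1/2 · 1/8 = 1/16; summing to 13/108.
The posterior is then P(urn A | data) = 25/52, P(urn B | data) = 27/52.
The predictive probability is P(white next | data) = (5/6)(25/52) + (1/2)(27/52) = 103/156.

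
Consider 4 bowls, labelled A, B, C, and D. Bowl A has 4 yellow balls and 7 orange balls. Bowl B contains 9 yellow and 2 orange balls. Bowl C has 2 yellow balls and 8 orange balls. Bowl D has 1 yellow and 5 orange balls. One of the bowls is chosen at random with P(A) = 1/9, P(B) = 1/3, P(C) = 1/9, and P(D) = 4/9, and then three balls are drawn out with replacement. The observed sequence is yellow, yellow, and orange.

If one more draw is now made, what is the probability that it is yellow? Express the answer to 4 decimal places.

0.6119

For each hypothesis, P(data | H) works out to: P(data | bowl A) = (4/11)(4/11)(7/11) = 0.084147; P(data | bowl B) = (9/11)(9/11)(2/11) = 0.12171; P(data | bowl C) = (2/10)(2/10)(8/10) = 0.032; P(data | bowl D) = (1/6)(1/6)(5/6) = 0.023148.
Multiplying each by its prior: 1/9 · 0.084147 = 0.0093497, 1/3 · 0.12171 = 0.040571, 1/9 · 0.032 = 0.0035556, 4/9 · 0.023148 = 0.010288; summing to 0.063764.
Dividing through by the total gives posterior P(bowl A | data) = 0.14663, P(bowl B | data) = 0.63626, P(bowl C | data) = 0.055761, P(bowl D | data) = 0.16135.
Averaging over the posterior, P(yellow next | data) = (4/11)(0.14663) + (9/11)(0.63626) + (1/5)(0.055761) + (1/6)(0.16135) = 0.61194.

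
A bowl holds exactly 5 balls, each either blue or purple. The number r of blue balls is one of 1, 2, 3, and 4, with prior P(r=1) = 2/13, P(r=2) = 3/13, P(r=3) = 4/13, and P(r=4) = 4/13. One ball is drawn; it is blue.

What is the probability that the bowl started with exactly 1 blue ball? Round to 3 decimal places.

Under each hypothesis, the probability of this draw is: P(data | r = 1) = (1/5) = 1/5; P(data | r = 2) = (2/5) = 2/5; P(data | r = 3) = (3/5) = 3/5; P(data | r = 4) = (4/5) = 4/5.
The prior-weighted likelihoods are 2/13 · 1/5 = 2/65, 3/13 · 2/5 = 6/65, 4/13 · 3/5 = 12/65, 4/13 · 4/5 = 16/65; these sum to 36/65.
Therefore the posterior P(r = 1 | data) = (2/65) / (36/65) = 1/18.

0.056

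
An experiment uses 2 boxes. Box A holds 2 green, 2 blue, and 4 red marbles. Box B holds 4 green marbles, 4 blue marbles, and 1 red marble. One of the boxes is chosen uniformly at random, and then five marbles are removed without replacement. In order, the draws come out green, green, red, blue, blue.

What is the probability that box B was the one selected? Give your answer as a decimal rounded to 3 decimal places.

Compute the likelihood of the observed sequence for each case: P(data | box A) = (2/8)(1/7)(4/6)(2/5)(1/4) = 1/420; P(data | box B) = (4/9)(3/8)(1/7)(4/6)(3/5) = 1/105.
The prior-weighted likelihoods are 1/2 · 1/420 = 1/840, 1/2 · 1/105 = 1/210; these sum to 1/168.
Therefore the posterior P(box B | data) = (1/210) / (1/168) = 4/5.

0.800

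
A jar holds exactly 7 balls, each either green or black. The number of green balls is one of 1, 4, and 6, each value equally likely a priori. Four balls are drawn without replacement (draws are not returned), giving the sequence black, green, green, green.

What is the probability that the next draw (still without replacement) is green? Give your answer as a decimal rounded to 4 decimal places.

0.7500

For each hypothesis, P(data | H) works out to: P(data | r = 1) = (6/7)(1/6)(0/5) = 0; P(data | r = 4) = (3/7)(4/6)(3/5)(2/4) = 3/35; P(data | r = 6) = (1/7)(6/6)(5/5)(4/4) = 1/7.
The prior-weighted likelihoods are 1/3 · 0 = 0, 1/3 · 3/35 = 1/35, 1/3 · 1/7 = 1/21; summing to 8/105.
The posterior is then P(r = 1 | data) = 0, P(r = 4 | data) = 3/8, P(r = 6 | data) = 5/8.
Averaging over the posterior, P(green next | data) = (1/3)(3/8) + (1)(5/8) = 3/4.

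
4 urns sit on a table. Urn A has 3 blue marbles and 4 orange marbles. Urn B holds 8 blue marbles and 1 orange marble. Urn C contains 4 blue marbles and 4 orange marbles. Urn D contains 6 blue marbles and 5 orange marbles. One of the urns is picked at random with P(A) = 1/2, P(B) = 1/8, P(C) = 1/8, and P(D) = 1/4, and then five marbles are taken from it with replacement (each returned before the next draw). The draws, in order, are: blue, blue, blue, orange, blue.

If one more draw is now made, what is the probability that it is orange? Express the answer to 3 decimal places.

Under each hypothesis, the probability of the observed sequence is: P(data | urn A) = (3/7)(3/7)(3/7)(4/7)(3/7) = 0.019278; P(data | urn B) = (8/9)(8/9)(8/9)(1/9)(8/9) = 0.069366; P(data | urn C) = (4/8)(4/8)(4/8)(4/8)(4/8) = 0.03125; P(data | urn D) = (6/11)(6/11)(6/11)(5/11)(6/11) = 0.040236.
Multiplying each by its prior: 1/2 · 0.019278 = 0.0096388, 1/8 · 0.069366 = 0.0086708, 1/8 · 0.03125 = 0.0039062, 1/4 · 0.040236 = 0.010059; with total 0.032275.
Dividing through by the total gives posterior P(urn A | data) = 0.29865, P(urn B | data) = 0.26865, P(urn C | data) = 0.12103, P(urn D | data) = 0.31167.
Averaging over the posterior, P(orange next | data) = (4/7)(0.29865) + (1/9)(0.26865) + (1/2)(0.12103) + (5/11)(0.31167) = 0.40269.

0.403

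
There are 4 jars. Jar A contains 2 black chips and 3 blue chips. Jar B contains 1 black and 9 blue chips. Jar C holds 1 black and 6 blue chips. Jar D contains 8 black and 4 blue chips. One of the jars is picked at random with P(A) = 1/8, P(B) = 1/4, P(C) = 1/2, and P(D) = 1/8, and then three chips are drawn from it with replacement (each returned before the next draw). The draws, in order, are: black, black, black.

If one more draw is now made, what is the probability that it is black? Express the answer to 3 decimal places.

Compute the likelihood of the observed sequence for each case: P(data | jar A) = (2/5)(2/5)(2/5) = 0.064; P(data | jar B) = (1/10)(1/10)(1/10) = 0.001; P(data | jar C) = (1/7)(1/7)(1/7) = 0.0029155; P(data | jar D) = (8/12)(8/12)(8/12) = 0.2963.
Multiplying each by its prior: 1/8 · 0.064 = 0.008, 1/4 · 0.001 = 0.00025, 1/2 · 0.0029155 = 0.0014577, 1/8 · 0.2963 = 0.037037; summing to 0.046745.
Normalising, the posterior is P(jar A | data) = 0.17114, P(jar B | data) = 0.0053482, P(jar C | data) = 0.031185, P(jar D | data) = 0.79232.
The predictive probability is P(black next | data) = (2/5)(0.17114) + (1/10)(0.0053482) + (1/7)(0.031185) + (2/3)(0.79232) = 0.60166.

0.602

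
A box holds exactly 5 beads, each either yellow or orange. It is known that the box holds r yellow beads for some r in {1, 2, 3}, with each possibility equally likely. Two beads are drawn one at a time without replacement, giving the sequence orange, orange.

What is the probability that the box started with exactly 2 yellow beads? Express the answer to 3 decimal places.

0.300

For each hypothesis, P(data | H) works out to: P(data | r = 1) = (4/5)(3/4) = 3/5; P(data | r = 2) = (3/5)(2/4) = 3/10; P(data | r = 3) = (2/5)(1/4) = 1/10.
The prior-weighted likelihoods are 1/3 · 3/5 = 1/5, 1/3 · 3/10 = 1/10, 1/3 · 1/10 = 1/30; these sum to 1/3.
By Bayes' rule, P(r = 2 | data) = (1/10) / (1/3) = 3/10.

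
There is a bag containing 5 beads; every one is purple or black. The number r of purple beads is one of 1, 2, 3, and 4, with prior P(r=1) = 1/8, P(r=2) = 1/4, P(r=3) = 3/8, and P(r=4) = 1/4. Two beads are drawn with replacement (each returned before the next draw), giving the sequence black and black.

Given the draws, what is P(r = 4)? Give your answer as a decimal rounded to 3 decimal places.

For each hypothesis, P(data | H) works out to: P(data | r = 1) = (4/5)(4/5) = 16/25; P(data | r = 2) = (3/5)(3/5) = 9/25; P(data | r = 3) = (2/5)(2/5) = 4/25; P(data | r = 4) = (1/5)(1/5) = 1/25.
The prior-weighted likelihoods are 1/8 · 16/25 = 2/25, 1/4 · 9/25 = 9/100, 3/8 · 4/25 = 3/50, 1/4 · 1/25 = 1/100; these sum to 6/25.
So P(r = 4 | data) = (1/100) / (6/25) = 1/24.

0.042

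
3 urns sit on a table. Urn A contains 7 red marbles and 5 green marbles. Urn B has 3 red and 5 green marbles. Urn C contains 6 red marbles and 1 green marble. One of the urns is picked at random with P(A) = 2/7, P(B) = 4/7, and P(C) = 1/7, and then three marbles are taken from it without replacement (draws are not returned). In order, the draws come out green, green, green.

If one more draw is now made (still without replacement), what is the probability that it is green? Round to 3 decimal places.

0.380

For each hypothesis, P(data | H) works out to: P(data | urn A) = (5/12)(4/11)(3/10) = 1/22; P(data | urn B) = (5/8)(4/7)(3/6) = 5/28; P(data | urn C) = (1/7)(0/6) = 0.
The prior-weighted likelihoods are 2/7 · 1/22 = 1/77, 4/7 · 5/28 = 5/49, 1/7 · 0 = 0; these sum to 62/539.
The posterior is then P(urn A | data) = 7/62, P(urn B | data) = 55/62, P(urn C | data) = 0.
The predictive probability is P(green next | data) = (2/9)(7/62) + (2/5)(55/62) = 106/279.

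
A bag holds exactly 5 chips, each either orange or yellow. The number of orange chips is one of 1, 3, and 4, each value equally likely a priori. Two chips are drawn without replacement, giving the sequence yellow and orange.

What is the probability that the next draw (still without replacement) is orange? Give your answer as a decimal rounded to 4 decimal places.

For each hypothesis, P(data | H) works out to: P(data | r = 1) = (4/5)(1/4) = 1/5; P(data | r = 3) = (2/5)(3/4) = 3/10; P(data | r = 4) = (1/5)(4/4) = 1/5.
The prior-weighted likelihoods are 1/3 · 1/5 = 1/15, 1/3 · 3/10 = 1/10, 1/3 · 1/5 = 1/15; with total 7/30.
Dividing through by the total gives posterior P(r = 1 | data) = 2/7, P(r = 3 | data) = 3/7, P(r = 4 | data) = 2/7.
So P(orange next | data) = Σ P(orange next | H) P(H | data) = (0)(2/7) + (2/3)(3/7) + (1)(2/7) = 4/7.

0.5714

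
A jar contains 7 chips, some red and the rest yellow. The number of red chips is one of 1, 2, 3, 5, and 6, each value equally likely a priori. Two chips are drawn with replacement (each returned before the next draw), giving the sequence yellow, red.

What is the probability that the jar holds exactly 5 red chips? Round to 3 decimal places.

0.227

For each hypothesis, P(data | H) works out to: P(data | r = 1) = (6/7)(1/7) = 6/49; P(data | r = 2) = (5/7)(2/7) = 10/49; P(data | r = 3) = (4/7)(3/7) = 12/49; P(data | r = 5) = (2/7)(5/7) = 10/49; P(data | r = 6) = (1/7)(6/7) = 6/49.
Weighting by the prior gives 1/5 · 6/49 = 6/245, 1/5 · 10/49 = 2/49, 1/5 · 12/49 = 12/245, 1/5 · 10/49 = 2/49, 1/5 · 6/49 = 6/245; these sum to 44/245.
Therefore the posterior P(r = 5 | data) = (2/49) / (44/245) = 5/22.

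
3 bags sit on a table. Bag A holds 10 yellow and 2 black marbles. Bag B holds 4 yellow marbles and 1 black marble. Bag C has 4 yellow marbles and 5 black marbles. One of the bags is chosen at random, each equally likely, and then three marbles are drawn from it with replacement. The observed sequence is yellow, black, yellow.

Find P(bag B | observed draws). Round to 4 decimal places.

For each hypothesis, P(data | H) works out to: P(data | bag A) = (10/12)(2/12)(10/12) = 0.11574; P(data | bag B) = (4/5)(1/5)(4/5) = 0.128; P(data | bag C) = (4/9)(5/9)(4/9) = 0.10974.
Weighting by the prior gives 1/3 · 0.11574 = 0.03858, 1/3 · 0.128 = 0.042667, 1/3 · 0.10974 = 0.03658; these sum to 0.11783.
So P(bag B | data) = (0.042667) / (0.11783) = 0.36211.

0.3621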